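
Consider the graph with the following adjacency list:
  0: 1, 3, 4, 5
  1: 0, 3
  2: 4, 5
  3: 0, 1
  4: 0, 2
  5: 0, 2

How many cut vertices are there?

1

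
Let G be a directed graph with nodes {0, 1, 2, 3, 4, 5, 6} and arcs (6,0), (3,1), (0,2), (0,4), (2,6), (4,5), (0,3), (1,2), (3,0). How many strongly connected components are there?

3

{0, 1, 2, 3, 6} are all mutually reachable — one SCC of size 5.
{5} is an SCC by itself.
{4} is an SCC by itself.
That gives 3 strongly connected components.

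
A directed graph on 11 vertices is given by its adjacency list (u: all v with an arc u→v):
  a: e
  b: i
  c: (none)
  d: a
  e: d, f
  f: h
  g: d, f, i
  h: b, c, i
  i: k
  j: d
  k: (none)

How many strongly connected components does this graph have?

{a, d, e} are all mutually reachable — one SCC of size 3.
{j} is an SCC by itself.
{c} is an SCC by itself.
{i} is an SCC by itself.
{k} is an SCC by itself.
(and 4 more singleton SCCs)
That gives 9 strongly connected components.

9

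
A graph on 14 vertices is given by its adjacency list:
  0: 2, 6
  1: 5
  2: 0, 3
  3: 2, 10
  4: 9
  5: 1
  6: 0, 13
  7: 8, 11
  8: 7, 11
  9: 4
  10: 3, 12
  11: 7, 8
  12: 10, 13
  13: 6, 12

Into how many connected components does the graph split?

4

Starting from 1 we can reach 1, 5. That is one component of size 2.
Starting from 4 we can reach 4, 9. That is one component of size 2.
Starting from 7 we can reach 7, 8, 11. That is one component of size 3.
Starting from 0 we can reach 0, 2, 3, 6, 10, 12, 13. That is one component of size 7.
Total: 4 components.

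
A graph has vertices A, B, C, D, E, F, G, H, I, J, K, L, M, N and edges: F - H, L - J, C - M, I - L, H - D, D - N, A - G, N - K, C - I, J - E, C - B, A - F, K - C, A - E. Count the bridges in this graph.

3

The edges on the cycle A-F-H-D-N-K-C-I-L-J-E-A are not bridges since each lies on that cycle.
But removing B - C disconnects B from C; removing A - G disconnects A from G; removing M - C disconnects M from C — these are bridges.
That makes 3 bridges.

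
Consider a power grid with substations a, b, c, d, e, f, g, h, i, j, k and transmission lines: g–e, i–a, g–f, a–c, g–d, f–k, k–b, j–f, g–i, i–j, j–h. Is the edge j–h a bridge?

Removing j–h leaves no path between j and h: the component count goes from 1 to 2. So it is a bridge.

Yes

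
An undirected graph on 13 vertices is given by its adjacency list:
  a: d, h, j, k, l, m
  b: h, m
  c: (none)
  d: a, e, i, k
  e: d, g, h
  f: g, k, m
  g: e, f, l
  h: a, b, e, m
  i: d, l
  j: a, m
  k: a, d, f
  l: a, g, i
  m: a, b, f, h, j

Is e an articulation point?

No

Deleting e leaves 2 components (was 2), so e is not a cut vertex.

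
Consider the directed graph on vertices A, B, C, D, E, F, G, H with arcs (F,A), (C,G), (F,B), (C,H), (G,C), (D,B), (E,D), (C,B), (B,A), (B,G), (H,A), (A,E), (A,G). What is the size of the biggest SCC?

{A, B, C, D, E, G, H} are all mutually reachable — one SCC of size 7.
{F} is an SCC by itself.
The largest has 7 vertices.

7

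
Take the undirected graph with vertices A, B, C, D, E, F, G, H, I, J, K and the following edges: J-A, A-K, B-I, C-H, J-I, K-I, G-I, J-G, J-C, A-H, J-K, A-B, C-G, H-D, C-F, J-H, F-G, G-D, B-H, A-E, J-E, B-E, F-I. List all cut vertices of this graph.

Removing E, for instance, still leaves 1 component. No single vertex removal increases the component count — the graph has no articulation points.

none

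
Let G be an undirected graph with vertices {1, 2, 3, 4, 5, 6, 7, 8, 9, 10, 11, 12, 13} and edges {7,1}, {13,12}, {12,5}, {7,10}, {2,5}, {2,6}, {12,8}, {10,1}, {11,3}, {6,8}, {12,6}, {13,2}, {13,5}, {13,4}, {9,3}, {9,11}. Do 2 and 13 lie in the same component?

From 2 we can reach 2, 4, 5, 6, 8, 12, 13, which includes 13.

Yes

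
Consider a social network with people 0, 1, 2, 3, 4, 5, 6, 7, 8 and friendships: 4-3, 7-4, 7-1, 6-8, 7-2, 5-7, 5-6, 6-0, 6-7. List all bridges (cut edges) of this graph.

The edges on the cycle 5-6-7-5 are not bridges since each lies on that cycle.
But removing 7-2 disconnects 7 from 2; removing 4-3 disconnects 4 from 3; removing 7-1 disconnects 7 from 1; removing 7-4 disconnects 7 from 4 — these are bridges.
In total 6 edges are bridges.

0-6, 1-7, 2-7, 3-4, 4-7, 6-8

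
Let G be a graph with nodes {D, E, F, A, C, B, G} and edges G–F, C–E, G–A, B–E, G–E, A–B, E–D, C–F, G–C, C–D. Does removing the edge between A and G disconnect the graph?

After removing A–G, the path A-B-E-G still connects them, so the edge is not a bridge.

No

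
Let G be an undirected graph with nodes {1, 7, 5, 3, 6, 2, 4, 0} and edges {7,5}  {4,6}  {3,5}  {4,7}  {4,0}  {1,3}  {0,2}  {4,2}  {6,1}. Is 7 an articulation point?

Deleting 7 leaves 1 component (was 1) (its neighbors 4, 5 remain connected to each other), so 7 is not a cut vertex.

No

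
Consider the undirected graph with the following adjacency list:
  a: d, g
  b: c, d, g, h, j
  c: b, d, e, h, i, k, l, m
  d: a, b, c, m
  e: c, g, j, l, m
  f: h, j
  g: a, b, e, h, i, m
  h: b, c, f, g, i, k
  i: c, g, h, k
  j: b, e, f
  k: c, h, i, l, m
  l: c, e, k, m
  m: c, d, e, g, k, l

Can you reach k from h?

From h we can reach a, b, c, d, e, f, g, h, i, j, k, l, m, which includes k.

Yes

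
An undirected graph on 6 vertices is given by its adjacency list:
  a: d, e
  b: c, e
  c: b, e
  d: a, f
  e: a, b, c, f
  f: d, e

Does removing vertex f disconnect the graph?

Deleting f leaves 1 component (was 1) (its neighbors d, e remain connected to each other), so f is not a cut vertex.

No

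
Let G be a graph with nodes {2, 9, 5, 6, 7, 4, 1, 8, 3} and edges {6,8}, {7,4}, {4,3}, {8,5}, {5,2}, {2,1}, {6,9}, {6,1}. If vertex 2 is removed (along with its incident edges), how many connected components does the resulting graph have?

With 2 gone, the remaining components are: {3, 4, 7}; {1, 5, 6, 8, 9}.
That is 2 components.

2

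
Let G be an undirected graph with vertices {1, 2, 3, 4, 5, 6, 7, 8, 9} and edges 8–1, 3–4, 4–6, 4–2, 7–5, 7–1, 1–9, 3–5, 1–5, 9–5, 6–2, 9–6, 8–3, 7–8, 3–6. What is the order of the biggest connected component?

Starting from 1 we can reach 1, 2, 3, 4, 5, 6, 7, 8, 9. That is one component of size 9.
The largest has 9 vertices.

9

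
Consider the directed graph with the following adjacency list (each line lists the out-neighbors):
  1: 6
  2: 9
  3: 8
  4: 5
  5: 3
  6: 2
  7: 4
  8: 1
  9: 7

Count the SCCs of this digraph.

{1, 2, 3, 4, 5, 6, 7, 8, 9} are all mutually reachable — one SCC of size 9.
That gives 1 strongly connected component.

1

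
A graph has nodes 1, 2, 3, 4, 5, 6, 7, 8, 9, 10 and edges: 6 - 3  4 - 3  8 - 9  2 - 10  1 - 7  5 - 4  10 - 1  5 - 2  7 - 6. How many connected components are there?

Starting from 8 we can reach 8, 9. That is one component of size 2.
Starting from 1 we can reach 1, 2, 3, 4, 5, 6, 7, 10. That is one component of size 8.
Total: 2 components.

2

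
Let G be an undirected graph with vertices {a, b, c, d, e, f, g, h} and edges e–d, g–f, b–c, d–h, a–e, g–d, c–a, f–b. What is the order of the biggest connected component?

Starting from a we can reach a, b, c, d, e, f, g, h. That is one component of size 8.
The largest has 8 vertices.

8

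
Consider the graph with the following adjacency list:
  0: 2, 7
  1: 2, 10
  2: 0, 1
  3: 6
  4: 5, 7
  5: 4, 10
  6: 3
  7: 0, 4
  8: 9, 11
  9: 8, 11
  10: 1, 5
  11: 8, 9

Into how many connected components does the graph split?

3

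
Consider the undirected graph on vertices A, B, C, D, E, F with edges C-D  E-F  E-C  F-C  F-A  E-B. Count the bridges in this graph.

3

The edges on the cycle E-F-C-E are not bridges since each lies on that cycle.
But removing C-D disconnects C from D; removing F-A disconnects F from A; removing E-B disconnects E from B — these are bridges.
That makes 3 bridges.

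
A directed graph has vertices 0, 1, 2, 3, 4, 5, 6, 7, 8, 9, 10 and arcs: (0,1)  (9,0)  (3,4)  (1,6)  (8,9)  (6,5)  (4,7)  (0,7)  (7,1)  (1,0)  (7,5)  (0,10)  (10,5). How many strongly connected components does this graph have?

9

{0, 1, 7} are all mutually reachable — one SCC of size 3.
{3} is an SCC by itself.
{10} is an SCC by itself.
{9} is an SCC by itself.
{2} is an SCC by itself.
(and 4 more singleton SCCs)
That gives 9 strongly connected components.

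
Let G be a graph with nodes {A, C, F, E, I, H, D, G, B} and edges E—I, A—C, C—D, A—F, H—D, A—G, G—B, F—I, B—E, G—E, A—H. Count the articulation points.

1

Removing A increases the component count from 1 to 2, so A is a cut vertex.
By contrast removing E leaves 1 component; it is not a cut vertex. No other vertex is a cut vertex either.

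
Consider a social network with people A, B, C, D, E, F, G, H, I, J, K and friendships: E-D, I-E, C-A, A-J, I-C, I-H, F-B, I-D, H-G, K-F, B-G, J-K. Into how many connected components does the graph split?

Starting from A we can reach A, B, C, D, E, F, G, H, I, J, K. That is one component of size 11.
Total: 1 component.

1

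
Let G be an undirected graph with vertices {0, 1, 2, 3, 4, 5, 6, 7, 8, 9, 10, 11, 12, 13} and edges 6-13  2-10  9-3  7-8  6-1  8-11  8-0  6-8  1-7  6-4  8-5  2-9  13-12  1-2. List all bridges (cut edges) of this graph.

0-8, 1-2, 10-2, 11-8, 12-13, 13-6, 2-9, 3-9, 4-6, 5-8

The edges on the cycle 6-1-7-8-6 are not bridges since each lies on that cycle.
But removing 10-2 disconnects 10 from 2; removing 1-2 disconnects 1 from 2; removing 8-0 disconnects 8 from 0; removing 13-12 disconnects 13 from 12 — these are bridges.
In total 10 edges are bridges.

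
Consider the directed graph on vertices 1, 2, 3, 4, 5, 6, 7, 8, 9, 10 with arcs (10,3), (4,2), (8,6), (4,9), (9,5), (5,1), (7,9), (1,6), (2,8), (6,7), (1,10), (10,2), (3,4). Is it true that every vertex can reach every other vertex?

Yes

From 2 we can reach every vertex (1, 2, 3, 4, 5, 6, 7, 8, 9, 10), and every vertex can reach 2 (1, 2, 3, 4, 5, 6, 7, 8, 9, 10). So the whole graph is one strongly connected component.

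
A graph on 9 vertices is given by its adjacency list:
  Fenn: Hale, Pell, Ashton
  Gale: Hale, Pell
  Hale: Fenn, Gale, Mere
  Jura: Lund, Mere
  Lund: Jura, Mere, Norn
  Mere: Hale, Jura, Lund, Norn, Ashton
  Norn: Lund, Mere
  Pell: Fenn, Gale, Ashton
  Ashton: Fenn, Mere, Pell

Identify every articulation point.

Removing Mere increases the component count from 1 to 2, so Mere is a cut vertex.
By contrast removing Hale leaves 1 component; it is not a cut vertex. No other vertex is a cut vertex either.

Mere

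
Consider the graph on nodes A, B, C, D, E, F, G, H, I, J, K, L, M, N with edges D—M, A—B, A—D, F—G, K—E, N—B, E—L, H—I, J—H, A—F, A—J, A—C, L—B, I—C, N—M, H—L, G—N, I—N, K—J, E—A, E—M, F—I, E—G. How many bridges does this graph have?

The edges on the cycle E-A-J-H-I-N-G-E are not bridges since each lies on that cycle.
Every edge lies on some cycle, so there are no bridges.

0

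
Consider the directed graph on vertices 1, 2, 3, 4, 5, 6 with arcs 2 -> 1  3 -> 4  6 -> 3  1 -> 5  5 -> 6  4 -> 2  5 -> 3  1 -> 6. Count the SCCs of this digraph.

{1, 2, 3, 4, 5, 6} are all mutually reachable — one SCC of size 6.
That gives 1 strongly connected component.

1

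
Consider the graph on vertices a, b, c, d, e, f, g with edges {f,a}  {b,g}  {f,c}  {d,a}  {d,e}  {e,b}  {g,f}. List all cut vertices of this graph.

Removing f increases the component count from 1 to 2, so f is a cut vertex.
By contrast removing e leaves 1 component; it is not a cut vertex. No other vertex is a cut vertex either.

f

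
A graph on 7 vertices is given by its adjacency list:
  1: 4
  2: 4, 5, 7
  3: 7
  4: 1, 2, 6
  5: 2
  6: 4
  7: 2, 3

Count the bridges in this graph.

6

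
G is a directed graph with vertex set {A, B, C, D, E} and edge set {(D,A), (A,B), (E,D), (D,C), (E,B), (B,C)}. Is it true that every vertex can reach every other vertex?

There is no directed path from D to E, so the graph is not strongly connected.

No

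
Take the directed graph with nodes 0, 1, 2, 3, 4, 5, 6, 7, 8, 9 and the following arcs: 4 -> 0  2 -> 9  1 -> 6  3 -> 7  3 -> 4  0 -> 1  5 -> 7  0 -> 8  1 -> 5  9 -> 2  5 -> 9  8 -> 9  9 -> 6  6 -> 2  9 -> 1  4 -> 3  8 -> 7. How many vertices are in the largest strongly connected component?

5

{1, 2, 5, 6, 9} are all mutually reachable — one SCC of size 5.
{3, 4} are all mutually reachable — one SCC of size 2.
{8} is an SCC by itself.
{0} is an SCC by itself.
{7} is an SCC by itself.
The largest has 5 vertices.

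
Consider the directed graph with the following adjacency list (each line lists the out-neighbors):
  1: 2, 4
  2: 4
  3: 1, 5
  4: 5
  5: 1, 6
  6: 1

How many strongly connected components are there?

{1, 2, 4, 5, 6} are all mutually reachable — one SCC of size 5.
{3} is an SCC by itself.
That gives 2 strongly connected components.

2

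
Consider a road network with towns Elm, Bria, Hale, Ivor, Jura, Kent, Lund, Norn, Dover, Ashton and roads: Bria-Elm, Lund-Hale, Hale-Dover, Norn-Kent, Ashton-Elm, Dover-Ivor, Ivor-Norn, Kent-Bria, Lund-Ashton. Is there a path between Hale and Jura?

No

The component containing Hale is {Elm, Bria, Hale, Ivor, Kent, Lund, Norn, Dover, Ashton}, and Jura is not in it.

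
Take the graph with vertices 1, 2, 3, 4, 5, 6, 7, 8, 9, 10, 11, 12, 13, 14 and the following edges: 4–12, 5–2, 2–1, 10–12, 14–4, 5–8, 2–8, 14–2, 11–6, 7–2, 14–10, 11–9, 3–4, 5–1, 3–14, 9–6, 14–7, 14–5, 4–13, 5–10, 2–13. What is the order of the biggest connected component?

11

Starting from 6 we can reach 6, 9, 11. That is one component of size 3.
Starting from 1 we can reach 1, 2, 3, 4, 5, 7, 8, 10, 12, 13, 14. That is one component of size 11.
The largest has 11 vertices.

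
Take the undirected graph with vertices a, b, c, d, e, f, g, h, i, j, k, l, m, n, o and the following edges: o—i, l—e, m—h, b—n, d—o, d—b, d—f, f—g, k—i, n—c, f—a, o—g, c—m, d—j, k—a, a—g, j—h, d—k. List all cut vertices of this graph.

d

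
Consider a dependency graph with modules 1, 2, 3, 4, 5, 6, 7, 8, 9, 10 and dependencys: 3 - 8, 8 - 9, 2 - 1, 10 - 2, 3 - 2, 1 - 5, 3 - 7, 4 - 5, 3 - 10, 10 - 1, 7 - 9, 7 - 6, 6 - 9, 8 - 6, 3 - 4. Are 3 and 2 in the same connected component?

From 3 we can reach 1, 2, 3, 4, 5, 6, 7, 8, 9, 10, which includes 2.

Yes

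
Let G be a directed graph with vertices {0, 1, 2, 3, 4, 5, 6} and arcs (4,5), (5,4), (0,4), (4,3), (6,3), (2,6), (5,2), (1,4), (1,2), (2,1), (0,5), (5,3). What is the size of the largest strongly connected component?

4

{1, 2, 4, 5} are all mutually reachable — one SCC of size 4.
{6} is an SCC by itself.
{0} is an SCC by itself.
{3} is an SCC by itself.
The largest has 4 vertices.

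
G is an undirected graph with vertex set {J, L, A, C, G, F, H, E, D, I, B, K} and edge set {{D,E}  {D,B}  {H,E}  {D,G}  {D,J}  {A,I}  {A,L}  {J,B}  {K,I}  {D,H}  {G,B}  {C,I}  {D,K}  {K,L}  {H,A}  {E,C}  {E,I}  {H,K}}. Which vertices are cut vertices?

D

Removing D increases the component count from 2 to 3, so D is a cut vertex.
By contrast removing J leaves 2 components; it is not a cut vertex. No other vertex is a cut vertex either.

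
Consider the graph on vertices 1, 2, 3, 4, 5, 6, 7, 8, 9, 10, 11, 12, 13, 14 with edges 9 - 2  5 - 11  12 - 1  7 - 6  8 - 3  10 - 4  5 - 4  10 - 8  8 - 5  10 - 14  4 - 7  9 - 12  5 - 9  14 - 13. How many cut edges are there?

The edges on the cycle 10-8-5-4-10 are not bridges since each lies on that cycle.
But removing 4 - 7 disconnects 4 from 7; removing 9 - 2 disconnects 9 from 2; removing 11 - 5 disconnects 11 from 5; removing 10 - 14 disconnects 10 from 14 — these are bridges.
In total 10 edges are bridges.

10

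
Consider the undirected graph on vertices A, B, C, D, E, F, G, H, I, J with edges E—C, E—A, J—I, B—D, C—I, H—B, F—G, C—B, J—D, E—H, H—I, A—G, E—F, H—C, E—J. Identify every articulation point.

E

Removing E increases the component count from 1 to 2, so E is a cut vertex.
By contrast removing J leaves 1 component; it is not a cut vertex. No other vertex is a cut vertex either.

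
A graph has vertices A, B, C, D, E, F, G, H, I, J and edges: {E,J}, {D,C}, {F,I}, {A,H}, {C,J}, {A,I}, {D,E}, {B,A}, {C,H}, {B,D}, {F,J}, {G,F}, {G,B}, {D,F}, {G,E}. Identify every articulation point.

Removing J, for instance, still leaves 1 component. No single vertex removal increases the component count — the graph has no articulation points.

none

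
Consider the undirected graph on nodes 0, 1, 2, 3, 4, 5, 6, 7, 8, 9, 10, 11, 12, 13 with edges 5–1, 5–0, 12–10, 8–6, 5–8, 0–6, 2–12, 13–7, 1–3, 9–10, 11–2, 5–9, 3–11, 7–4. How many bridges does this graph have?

2

The edges on the cycle 5-1-3-11-2-12-10-9-5 are not bridges since each lies on that cycle.
But removing 7–4 disconnects 7 from 4; removing 13–7 disconnects 13 from 7 — these are bridges.
That makes 2 bridges.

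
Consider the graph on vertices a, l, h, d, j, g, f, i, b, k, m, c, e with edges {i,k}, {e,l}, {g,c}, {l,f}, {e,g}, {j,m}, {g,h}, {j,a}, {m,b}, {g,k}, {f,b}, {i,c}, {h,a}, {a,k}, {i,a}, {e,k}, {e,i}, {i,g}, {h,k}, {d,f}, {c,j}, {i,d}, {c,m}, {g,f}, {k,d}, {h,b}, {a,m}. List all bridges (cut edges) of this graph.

none

The edges on the cycle e-i-k-a-j-c-g-e are not bridges since each lies on that cycle.
Every edge lies on some cycle, so there are no bridges.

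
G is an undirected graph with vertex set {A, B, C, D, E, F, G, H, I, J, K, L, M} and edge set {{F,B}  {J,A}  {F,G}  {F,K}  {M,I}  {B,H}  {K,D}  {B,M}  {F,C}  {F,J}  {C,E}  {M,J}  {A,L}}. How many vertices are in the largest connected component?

Starting from A we can reach A, B, C, D, E, F, G, H, I, J, K, L, M. That is one component of size 13.
The largest has 13 vertices.

13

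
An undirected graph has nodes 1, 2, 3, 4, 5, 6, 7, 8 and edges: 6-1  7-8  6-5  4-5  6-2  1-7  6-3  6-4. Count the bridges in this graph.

5

The edges on the cycle 6-4-5-6 are not bridges since each lies on that cycle.
But removing 6-2 disconnects 6 from 2; removing 8-7 disconnects 8 from 7; removing 7-1 disconnects 7 from 1; removing 6-3 disconnects 6 from 3 — these are bridges.
In total 5 edges are bridges.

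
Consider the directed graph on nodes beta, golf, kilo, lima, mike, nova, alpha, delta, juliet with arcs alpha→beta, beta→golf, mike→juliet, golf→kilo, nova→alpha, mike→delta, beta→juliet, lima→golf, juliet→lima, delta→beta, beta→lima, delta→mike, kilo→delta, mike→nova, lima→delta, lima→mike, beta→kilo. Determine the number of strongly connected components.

1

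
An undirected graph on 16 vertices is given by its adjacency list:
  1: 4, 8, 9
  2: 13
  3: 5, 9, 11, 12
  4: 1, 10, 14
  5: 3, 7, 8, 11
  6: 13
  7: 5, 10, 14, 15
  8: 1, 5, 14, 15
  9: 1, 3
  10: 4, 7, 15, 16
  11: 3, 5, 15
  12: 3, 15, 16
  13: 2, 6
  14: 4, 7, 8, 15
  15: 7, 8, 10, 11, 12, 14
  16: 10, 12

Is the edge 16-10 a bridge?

After removing 16-10, the path 16-12-15-10 still connects them, so the edge is not a bridge.

No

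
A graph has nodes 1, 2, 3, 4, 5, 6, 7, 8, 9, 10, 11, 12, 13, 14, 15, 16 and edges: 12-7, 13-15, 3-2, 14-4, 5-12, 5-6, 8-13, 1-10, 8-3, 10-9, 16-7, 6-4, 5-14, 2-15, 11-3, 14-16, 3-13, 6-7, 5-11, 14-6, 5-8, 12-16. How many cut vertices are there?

Removing 5 increases the component count from 2 to 3, so 5 is a cut vertex.
Removing 10 increases the component count from 2 to 3, so 10 is a cut vertex.
By contrast removing 16 leaves 2 components; it is not a cut vertex. No other vertex is a cut vertex either.

2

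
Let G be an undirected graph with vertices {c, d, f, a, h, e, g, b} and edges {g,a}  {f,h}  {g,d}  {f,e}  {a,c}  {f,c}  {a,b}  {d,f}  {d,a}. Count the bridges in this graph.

3

The edges on the cycle d-f-c-a-d are not bridges since each lies on that cycle.
But removing a—b disconnects a from b; removing h—f disconnects h from f; removing e—f disconnects e from f — these are bridges.
That makes 3 bridges.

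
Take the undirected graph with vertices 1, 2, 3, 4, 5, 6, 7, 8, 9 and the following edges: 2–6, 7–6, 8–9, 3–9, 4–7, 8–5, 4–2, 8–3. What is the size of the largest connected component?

1 is isolated — a component by itself.
Starting from 2 we can reach 2, 4, 6, 7. That is one component of size 4.
Starting from 3 we can reach 3, 5, 8, 9. That is one component of size 4.
The largest has 4 vertices.

4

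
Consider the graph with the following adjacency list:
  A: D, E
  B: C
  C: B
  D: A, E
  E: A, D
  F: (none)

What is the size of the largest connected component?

F is isolated — a component by itself.
Starting from B we can reach B, C. That is one component of size 2.
Starting from A we can reach A, D, E. That is one component of size 3.
The largest has 3 vertices.

3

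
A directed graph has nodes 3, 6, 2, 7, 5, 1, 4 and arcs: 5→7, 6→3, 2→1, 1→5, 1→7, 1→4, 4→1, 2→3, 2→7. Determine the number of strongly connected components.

6

{1, 4} are all mutually reachable — one SCC of size 2.
{6} is an SCC by itself.
{3} is an SCC by itself.
{5} is an SCC by itself.
{2} is an SCC by itself.
(and 1 more singleton SCC)
That gives 6 strongly connected components.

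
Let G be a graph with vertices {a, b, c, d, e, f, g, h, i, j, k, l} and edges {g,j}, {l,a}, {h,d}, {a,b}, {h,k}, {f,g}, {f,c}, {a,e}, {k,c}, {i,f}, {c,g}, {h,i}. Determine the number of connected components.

2

Starting from a we can reach a, b, e, l. That is one component of size 4.
Starting from c we can reach c, d, f, g, h, i, j, k. That is one component of size 8.
Total: 2 components.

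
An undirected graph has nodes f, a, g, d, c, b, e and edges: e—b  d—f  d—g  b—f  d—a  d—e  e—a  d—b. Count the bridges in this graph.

1

The edges on the cycle d-e-a-d are not bridges since each lies on that cycle.
But removing d—g disconnects d from g — this is a bridge.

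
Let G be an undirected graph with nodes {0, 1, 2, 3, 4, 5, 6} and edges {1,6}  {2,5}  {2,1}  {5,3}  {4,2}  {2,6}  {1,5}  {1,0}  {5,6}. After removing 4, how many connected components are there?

1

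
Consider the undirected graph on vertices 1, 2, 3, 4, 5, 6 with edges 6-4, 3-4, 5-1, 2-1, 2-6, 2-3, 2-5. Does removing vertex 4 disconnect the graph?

No

Deleting 4 leaves 1 component (was 1) (its neighbors 3, 6 remain connected to each other), so 4 is not a cut vertex.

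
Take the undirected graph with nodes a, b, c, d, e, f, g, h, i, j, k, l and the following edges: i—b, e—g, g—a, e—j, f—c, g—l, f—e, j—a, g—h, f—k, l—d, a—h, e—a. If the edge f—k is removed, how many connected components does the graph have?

3

Before removal there are 2 components.
f—k is a bridge — removing it separates f's side from k's side.
After removal: 3 components.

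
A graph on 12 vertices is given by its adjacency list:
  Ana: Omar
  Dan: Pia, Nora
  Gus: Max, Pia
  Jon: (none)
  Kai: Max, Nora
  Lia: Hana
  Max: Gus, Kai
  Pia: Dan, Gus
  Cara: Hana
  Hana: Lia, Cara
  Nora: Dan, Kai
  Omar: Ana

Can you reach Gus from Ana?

No

The component containing Ana is {Ana, Omar}, and Gus is not in it.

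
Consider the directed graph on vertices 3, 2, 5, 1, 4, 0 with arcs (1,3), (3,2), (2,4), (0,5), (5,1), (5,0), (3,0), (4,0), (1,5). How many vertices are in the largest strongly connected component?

{0, 1, 2, 3, 4, 5} are all mutually reachable — one SCC of size 6.
The largest has 6 vertices.

6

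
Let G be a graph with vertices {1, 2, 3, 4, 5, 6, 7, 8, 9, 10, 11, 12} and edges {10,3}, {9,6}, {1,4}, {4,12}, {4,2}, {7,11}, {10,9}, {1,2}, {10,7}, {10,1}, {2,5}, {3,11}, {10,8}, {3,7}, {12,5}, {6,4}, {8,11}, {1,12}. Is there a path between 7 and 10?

Yes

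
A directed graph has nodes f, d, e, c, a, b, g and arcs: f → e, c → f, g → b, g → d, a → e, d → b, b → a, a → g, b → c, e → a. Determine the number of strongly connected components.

1

{a, b, c, d, e, f, g} are all mutually reachable — one SCC of size 7.
That gives 1 strongly connected component.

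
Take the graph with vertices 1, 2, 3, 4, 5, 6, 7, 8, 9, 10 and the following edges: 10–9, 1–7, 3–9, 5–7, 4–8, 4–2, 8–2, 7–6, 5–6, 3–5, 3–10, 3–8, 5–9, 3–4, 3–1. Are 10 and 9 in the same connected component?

From 10 we can reach 1, 2, 3, 4, 5, 6, 7, 8, 9, 10, which includes 9.

Yes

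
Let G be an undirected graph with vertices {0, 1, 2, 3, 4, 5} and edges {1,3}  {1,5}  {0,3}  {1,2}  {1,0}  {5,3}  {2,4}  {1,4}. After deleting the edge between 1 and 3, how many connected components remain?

1 and 3 are still connected via 1-5-3, so the component count stays at 1.

1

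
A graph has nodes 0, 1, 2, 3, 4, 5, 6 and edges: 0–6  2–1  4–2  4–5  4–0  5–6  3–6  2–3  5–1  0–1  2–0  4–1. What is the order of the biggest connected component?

Starting from 0 we can reach 0, 1, 2, 3, 4, 5, 6. That is one component of size 7.
The largest has 7 vertices.

7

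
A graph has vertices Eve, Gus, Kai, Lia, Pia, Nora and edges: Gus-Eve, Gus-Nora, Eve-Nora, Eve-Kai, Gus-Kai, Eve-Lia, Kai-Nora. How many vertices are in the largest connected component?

5

Pia is isolated — a component by itself.
Starting from Eve we can reach Eve, Gus, Kai, Lia, Nora. That is one component of size 5.
The largest has 5 vertices.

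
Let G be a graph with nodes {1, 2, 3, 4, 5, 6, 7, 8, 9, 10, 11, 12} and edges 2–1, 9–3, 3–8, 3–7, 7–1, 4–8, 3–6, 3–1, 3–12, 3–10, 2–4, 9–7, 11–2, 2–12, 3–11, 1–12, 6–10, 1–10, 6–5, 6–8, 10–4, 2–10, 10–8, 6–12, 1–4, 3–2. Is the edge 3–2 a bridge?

No

After removing 3–2, the path 3-11-2 still connects them, so the edge is not a bridge.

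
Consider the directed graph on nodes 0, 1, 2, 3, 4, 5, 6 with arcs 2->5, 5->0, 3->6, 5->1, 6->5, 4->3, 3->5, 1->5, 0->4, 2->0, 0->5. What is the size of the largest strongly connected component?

6

{0, 1, 3, 4, 5, 6} are all mutually reachable — one SCC of size 6.
{2} is an SCC by itself.
The largest has 6 vertices.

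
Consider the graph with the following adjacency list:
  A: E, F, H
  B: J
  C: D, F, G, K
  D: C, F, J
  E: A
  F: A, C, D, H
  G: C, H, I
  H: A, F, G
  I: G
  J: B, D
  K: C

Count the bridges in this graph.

5

The edges on the cycle A-H-G-C-F-A are not bridges since each lies on that cycle.
But removing A-E disconnects A from E; removing C-K disconnects C from K; removing I-G disconnects I from G; removing J-D disconnects J from D — these are bridges.
In total 5 edges are bridges.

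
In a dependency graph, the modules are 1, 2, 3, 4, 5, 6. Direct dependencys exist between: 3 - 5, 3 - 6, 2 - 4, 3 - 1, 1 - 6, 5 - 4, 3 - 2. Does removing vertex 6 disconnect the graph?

Deleting 6 leaves 1 component (was 1) (its neighbors 1, 3 remain connected to each other), so 6 is not a cut vertex.

No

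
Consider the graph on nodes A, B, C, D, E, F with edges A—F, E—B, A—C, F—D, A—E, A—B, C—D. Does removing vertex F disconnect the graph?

No

Deleting F leaves 1 component (was 1) (its neighbors A, D remain connected to each other), so F is not a cut vertex.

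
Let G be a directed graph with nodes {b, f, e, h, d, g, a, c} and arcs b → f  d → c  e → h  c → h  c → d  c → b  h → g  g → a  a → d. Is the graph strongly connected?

No

There is no directed path from f to g, so the graph is not strongly connected.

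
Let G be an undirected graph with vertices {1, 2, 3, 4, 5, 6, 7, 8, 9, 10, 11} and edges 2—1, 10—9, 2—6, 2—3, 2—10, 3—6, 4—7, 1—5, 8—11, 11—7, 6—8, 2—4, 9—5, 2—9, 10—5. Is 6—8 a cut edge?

No

After removing 6—8, the path 6-2-4-7-11-8 still connects them, so the edge is not a bridge.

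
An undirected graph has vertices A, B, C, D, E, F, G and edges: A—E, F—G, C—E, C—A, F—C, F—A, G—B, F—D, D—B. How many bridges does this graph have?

0

The edges on the cycle F-C-E-A-F are not bridges since each lies on that cycle.
Every edge lies on some cycle, so there are no bridges.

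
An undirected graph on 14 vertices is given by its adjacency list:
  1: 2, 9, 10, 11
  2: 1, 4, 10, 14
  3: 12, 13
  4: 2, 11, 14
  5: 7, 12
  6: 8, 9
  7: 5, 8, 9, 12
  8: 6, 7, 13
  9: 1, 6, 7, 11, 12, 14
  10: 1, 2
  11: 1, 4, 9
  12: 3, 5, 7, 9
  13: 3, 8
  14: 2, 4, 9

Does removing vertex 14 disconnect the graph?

Deleting 14 leaves 1 component (was 1) (its neighbors 2, 4, 9 remain connected to each other), so 14 is not a cut vertex.

No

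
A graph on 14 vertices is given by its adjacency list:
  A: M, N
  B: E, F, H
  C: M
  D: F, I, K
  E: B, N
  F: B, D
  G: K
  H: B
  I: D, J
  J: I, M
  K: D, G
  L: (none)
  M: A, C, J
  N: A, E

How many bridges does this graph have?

4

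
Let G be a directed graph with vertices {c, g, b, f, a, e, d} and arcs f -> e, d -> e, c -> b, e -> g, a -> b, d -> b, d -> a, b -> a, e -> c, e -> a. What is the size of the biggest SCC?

{a, b} are all mutually reachable — one SCC of size 2.
{f} is an SCC by itself.
{g} is an SCC by itself.
{e} is an SCC by itself.
{c} is an SCC by itself.
(and 1 more singleton SCC)
The largest has 2 vertices.

2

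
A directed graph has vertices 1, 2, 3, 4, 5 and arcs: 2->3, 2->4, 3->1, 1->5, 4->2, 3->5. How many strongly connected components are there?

{2, 4} are all mutually reachable — one SCC of size 2.
{3} is an SCC by itself.
{5} is an SCC by itself.
{1} is an SCC by itself.
That gives 4 strongly connected components.

4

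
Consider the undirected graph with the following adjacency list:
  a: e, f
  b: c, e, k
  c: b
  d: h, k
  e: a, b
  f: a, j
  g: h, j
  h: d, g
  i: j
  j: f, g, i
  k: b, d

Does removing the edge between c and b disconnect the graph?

Removing c-b leaves no path between c and b: the component count goes from 1 to 2. So it is a bridge.

Yes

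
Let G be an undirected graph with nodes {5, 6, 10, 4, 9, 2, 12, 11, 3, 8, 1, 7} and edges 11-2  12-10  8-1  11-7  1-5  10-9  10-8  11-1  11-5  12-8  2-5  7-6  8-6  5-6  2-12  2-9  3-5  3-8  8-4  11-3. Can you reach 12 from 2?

Yes

From 2 we can reach 1, 2, 3, 4, 5, 6, 7, 8, 9, 10, 11, 12, which includes 12.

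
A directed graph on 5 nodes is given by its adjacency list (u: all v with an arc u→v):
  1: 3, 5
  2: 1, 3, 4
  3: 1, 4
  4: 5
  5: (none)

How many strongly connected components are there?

4

{1, 3} are all mutually reachable — one SCC of size 2.
{4} is an SCC by itself.
{5} is an SCC by itself.
{2} is an SCC by itself.
That gives 4 strongly connected components.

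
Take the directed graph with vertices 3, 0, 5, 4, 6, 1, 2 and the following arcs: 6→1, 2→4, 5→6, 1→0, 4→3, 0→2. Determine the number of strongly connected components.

7

{6} is an SCC by itself.
{4} is an SCC by itself.
{5} is an SCC by itself.
{1} is an SCC by itself.
{0} is an SCC by itself.
(and 2 more singleton SCCs)
That gives 7 strongly connected components.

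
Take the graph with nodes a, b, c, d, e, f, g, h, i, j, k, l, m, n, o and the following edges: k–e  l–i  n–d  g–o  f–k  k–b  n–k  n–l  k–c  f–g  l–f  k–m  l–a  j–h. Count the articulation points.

5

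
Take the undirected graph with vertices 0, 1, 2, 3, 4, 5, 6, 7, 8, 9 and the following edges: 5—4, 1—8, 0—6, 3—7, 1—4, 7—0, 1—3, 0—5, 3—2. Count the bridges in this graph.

3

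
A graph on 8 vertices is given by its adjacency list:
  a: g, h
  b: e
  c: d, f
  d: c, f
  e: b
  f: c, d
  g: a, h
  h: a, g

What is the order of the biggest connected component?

3

Starting from b we can reach b, e. That is one component of size 2.
Starting from c we can reach c, d, f. That is one component of size 3.
Starting from a we can reach a, g, h. That is one component of size 3.
The largest has 3 vertices.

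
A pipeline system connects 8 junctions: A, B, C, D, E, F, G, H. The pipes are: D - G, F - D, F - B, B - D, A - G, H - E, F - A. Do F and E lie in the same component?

No

The component containing F is {A, B, D, F, G}, and E is not in it.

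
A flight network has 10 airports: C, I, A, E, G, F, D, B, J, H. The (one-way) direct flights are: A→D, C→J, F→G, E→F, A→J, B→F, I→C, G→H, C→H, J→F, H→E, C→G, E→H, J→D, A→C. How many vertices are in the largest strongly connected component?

4

{E, F, G, H} are all mutually reachable — one SCC of size 4.
{C} is an SCC by itself.
{J} is an SCC by itself.
{B} is an SCC by itself.
{D} is an SCC by itself.
(and 2 more singleton SCCs)
The largest has 4 vertices.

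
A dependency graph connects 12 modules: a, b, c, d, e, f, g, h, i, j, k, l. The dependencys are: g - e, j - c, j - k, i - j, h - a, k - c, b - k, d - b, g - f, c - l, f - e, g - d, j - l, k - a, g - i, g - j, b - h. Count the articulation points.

1

Removing g increases the component count from 1 to 2, so g is a cut vertex.
By contrast removing a leaves 1 component; it is not a cut vertex. No other vertex is a cut vertex either.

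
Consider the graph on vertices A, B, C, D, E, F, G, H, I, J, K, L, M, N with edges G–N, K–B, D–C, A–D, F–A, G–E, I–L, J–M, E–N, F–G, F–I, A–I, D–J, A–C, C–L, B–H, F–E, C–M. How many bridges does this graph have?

2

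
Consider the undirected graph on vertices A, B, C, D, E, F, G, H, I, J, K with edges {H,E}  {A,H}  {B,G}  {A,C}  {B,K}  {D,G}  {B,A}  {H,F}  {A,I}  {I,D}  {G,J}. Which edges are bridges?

A-C, A-H, B-K, E-H, F-H, G-J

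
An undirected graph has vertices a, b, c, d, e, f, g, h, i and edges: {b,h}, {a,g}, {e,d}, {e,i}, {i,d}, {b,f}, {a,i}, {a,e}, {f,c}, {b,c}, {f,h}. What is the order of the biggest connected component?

5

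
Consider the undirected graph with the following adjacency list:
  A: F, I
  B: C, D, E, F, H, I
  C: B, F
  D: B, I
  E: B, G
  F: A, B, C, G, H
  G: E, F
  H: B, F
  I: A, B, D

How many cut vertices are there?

0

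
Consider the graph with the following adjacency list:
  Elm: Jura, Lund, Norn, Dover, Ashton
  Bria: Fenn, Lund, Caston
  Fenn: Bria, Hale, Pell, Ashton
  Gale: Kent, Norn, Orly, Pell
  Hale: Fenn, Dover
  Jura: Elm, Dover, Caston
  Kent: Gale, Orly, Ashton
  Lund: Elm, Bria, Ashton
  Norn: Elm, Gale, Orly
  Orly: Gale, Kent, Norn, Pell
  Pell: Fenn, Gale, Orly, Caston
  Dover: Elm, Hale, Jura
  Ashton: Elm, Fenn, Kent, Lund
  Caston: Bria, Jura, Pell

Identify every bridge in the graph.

The edges on the cycle Hale-Dover-Jura-Elm-Ashton-Fenn-Hale are not bridges since each lies on that cycle.
Every edge lies on some cycle, so there are no bridges.

none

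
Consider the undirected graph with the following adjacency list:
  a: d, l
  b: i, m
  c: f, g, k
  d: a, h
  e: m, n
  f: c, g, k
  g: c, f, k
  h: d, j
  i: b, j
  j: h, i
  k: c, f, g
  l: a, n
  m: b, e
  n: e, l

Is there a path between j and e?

Yes

From j we can reach a, b, d, e, h, i, j, l, m, n, which includes e.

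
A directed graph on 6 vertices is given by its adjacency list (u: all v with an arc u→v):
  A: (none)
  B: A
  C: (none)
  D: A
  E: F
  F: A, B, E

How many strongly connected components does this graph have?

{E, F} are all mutually reachable — one SCC of size 2.
{D} is an SCC by itself.
{B} is an SCC by itself.
{A} is an SCC by itself.
{C} is an SCC by itself.
That gives 5 strongly connected components.

5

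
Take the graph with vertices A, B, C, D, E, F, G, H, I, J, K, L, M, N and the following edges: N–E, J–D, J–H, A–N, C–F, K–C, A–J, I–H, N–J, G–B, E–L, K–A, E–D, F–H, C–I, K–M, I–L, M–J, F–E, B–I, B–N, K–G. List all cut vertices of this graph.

Removing I, for instance, still leaves 1 component. No single vertex removal increases the component count — the graph has no articulation points.

none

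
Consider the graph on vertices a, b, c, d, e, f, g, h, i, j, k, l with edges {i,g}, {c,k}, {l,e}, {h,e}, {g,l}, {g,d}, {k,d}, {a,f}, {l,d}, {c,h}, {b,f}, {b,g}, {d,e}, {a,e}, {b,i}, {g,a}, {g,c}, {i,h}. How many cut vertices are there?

0

Removing a, for instance, still leaves 2 components. No single vertex removal increases the component count — the graph has no articulation points.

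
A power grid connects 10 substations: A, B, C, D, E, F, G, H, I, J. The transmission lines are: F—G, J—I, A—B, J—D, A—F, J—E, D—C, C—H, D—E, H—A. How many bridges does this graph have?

7

The edges on the cycle J-D-E-J are not bridges since each lies on that cycle.
But removing C—H disconnects C from H; removing G—F disconnects G from F; removing H—A disconnects H from A; removing A—F disconnects A from F — these are bridges.
In total 7 edges are bridges.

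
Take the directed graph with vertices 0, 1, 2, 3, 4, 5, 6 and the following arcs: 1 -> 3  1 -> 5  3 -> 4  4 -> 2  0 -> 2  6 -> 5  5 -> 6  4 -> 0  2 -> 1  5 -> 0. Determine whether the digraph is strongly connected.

From 6 we can reach every vertex (0, 1, 2, 3, 4, 5, 6), and every vertex can reach 6 (0, 1, 2, 3, 4, 5, 6). So the whole graph is one strongly connected component.

Yes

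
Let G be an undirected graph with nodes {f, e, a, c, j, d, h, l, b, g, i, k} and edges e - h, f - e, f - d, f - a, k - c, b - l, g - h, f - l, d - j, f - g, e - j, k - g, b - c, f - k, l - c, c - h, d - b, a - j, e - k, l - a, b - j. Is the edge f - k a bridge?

No

After removing f - k, the path f-e-k still connects them, so the edge is not a bridge.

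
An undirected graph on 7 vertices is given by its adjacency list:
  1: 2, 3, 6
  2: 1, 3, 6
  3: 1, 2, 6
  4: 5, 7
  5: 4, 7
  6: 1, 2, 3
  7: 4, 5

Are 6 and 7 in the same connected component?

No

The component containing 6 is {1, 2, 3, 6}, and 7 is not in it.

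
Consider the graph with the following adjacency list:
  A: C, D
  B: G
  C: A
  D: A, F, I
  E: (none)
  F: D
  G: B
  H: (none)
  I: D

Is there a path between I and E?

The component containing I is {A, C, D, F, I}, and E is not in it.

No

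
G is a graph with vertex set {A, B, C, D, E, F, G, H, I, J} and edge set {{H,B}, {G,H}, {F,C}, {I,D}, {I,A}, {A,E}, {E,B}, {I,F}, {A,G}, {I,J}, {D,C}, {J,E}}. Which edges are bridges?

The edges on the cycle A-G-H-B-E-A are not bridges since each lies on that cycle.
Every edge lies on some cycle, so there are no bridges.

none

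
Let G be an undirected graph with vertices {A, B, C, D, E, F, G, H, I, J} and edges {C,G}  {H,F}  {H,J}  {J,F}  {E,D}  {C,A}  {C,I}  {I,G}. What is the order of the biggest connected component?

4

B is isolated — a component by itself.
Starting from D we can reach D, E. That is one component of size 2.
Starting from F we can reach F, H, J. That is one component of size 3.
Starting from A we can reach A, C, G, I. That is one component of size 4.
The largest has 4 vertices.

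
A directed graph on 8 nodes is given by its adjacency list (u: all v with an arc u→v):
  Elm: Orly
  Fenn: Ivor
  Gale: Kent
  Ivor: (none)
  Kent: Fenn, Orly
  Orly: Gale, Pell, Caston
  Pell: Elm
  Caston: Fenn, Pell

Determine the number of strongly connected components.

{Elm, Gale, Kent, Orly, Pell, Caston} are all mutually reachable — one SCC of size 6.
{Fenn} is an SCC by itself.
{Ivor} is an SCC by itself.
That gives 3 strongly connected components.

3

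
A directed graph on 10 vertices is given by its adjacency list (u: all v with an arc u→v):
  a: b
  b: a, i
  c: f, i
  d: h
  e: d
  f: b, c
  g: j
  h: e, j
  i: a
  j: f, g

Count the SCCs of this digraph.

{a, b, i} are all mutually reachable — one SCC of size 3.
{d, e, h} are all mutually reachable — one SCC of size 3.
{c, f} are all mutually reachable — one SCC of size 2.
{g, j} are all mutually reachable — one SCC of size 2.
That gives 4 strongly connected components.

4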